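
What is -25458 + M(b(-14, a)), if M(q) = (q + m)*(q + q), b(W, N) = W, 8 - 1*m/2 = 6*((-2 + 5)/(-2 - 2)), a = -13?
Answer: -25766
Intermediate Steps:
m = 25 (m = 16 - 12*(-2 + 5)/(-2 - 2) = 16 - 12*3/(-4) = 16 - 12*3*(-¼) = 16 - 12*(-3)/4 = 16 - 2*(-9/2) = 16 + 9 = 25)
M(q) = 2*q*(25 + q) (M(q) = (q + 25)*(q + q) = (25 + q)*(2*q) = 2*q*(25 + q))
-25458 + M(b(-14, a)) = -25458 + 2*(-14)*(25 - 14) = -25458 + 2*(-14)*11 = -25458 - 308 = -25766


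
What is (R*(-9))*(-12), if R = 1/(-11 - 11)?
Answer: -54/11 ≈ -4.9091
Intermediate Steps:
R = -1/22 (R = 1/(-22) = -1/22 ≈ -0.045455)
(R*(-9))*(-12) = -1/22*(-9)*(-12) = (9/22)*(-12) = -54/11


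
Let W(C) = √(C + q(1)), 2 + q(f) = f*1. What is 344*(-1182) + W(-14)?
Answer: -406608 + I*√15 ≈ -4.0661e+5 + 3.873*I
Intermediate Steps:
q(f) = -2 + f (q(f) = -2 + f*1 = -2 + f)
W(C) = √(-1 + C) (W(C) = √(C + (-2 + 1)) = √(C - 1) = √(-1 + C))
344*(-1182) + W(-14) = 344*(-1182) + √(-1 - 14) = -406608 + √(-15) = -406608 + I*√15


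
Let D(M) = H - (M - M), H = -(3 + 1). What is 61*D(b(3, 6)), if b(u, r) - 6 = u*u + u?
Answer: -244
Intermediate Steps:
H = -4 (H = -1*4 = -4)
b(u, r) = 6 + u + u² (b(u, r) = 6 + (u*u + u) = 6 + (u² + u) = 6 + (u + u²) = 6 + u + u²)
D(M) = -4 (D(M) = -4 - (M - M) = -4 - 1*0 = -4 + 0 = -4)
61*D(b(3, 6)) = 61*(-4) = -244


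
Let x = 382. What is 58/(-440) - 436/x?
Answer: -53499/42020 ≈ -1.2732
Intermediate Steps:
58/(-440) - 436/x = 58/(-440) - 436/382 = 58*(-1/440) - 436*1/382 = -29/220 - 218/191 = -53499/42020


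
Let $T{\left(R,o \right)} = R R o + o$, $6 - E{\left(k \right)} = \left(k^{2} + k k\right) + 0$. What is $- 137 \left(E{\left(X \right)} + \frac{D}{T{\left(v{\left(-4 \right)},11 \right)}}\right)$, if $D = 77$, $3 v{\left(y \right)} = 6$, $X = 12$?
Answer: $\frac{192211}{5} \approx 38442.0$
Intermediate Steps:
$v{\left(y \right)} = 2$ ($v{\left(y \right)} = \frac{1}{3} \cdot 6 = 2$)
$E{\left(k \right)} = 6 - 2 k^{2}$ ($E{\left(k \right)} = 6 - \left(\left(k^{2} + k k\right) + 0\right) = 6 - \left(\left(k^{2} + k^{2}\right) + 0\right) = 6 - \left(2 k^{2} + 0\right) = 6 - 2 k^{2}$)
$T{\left(R,o \right)} = o + o R^{2}$ ($T{\left(R,o \right)} = R^{2} o + o = o R^{2} + o = o + o R^{2}$)
$- 137 \left(E{\left(X \right)} + \frac{D}{T{\left(v{\left(-4 \right)},11 \right)}}\right) = - 137 \left(\left(6 - 2 \cdot 12^{2}\right) + \frac{77}{11 \left(1 + 2^{2}\right)}\right) = - 137 \left(\left(6 - 288\right) + \frac{77}{11 \left(1 + 4\right)}\right) = - 137 \left(\left(6 - 288\right) + \frac{77}{11 \cdot 5}\right) = - 137 \left(-282 + \frac{77}{55}\right) = - 137 \left(-282 + 77 \cdot \frac{1}{55}\right) = - 137 \left(-282 + \frac{7}{5}\right) = \left(-137\right) \left(- \frac{1403}{5}\right) = \frac{192211}{5}$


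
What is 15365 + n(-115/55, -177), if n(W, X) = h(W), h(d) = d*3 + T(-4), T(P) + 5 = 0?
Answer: 168891/11 ≈ 15354.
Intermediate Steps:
T(P) = -5 (T(P) = -5 + 0 = -5)
h(d) = -5 + 3*d (h(d) = d*3 - 5 = 3*d - 5 = -5 + 3*d)
n(W, X) = -5 + 3*W
15365 + n(-115/55, -177) = 15365 + (-5 + 3*(-115/55)) = 15365 + (-5 + 3*(-115*1/55)) = 15365 + (-5 + 3*(-23/11)) = 15365 + (-5 - 69/11) = 15365 - 124/11 = 168891/11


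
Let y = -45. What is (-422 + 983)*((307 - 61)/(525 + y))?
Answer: 23001/80 ≈ 287.51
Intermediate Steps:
(-422 + 983)*((307 - 61)/(525 + y)) = (-422 + 983)*((307 - 61)/(525 - 45)) = 561*(246/480) = 561*(246*(1/480)) = 561*(41/80) = 23001/80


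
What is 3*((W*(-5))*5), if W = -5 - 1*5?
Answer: 750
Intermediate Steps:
W = -10 (W = -5 - 5 = -10)
3*((W*(-5))*5) = 3*(-10*(-5)*5) = 3*(50*5) = 3*250 = 750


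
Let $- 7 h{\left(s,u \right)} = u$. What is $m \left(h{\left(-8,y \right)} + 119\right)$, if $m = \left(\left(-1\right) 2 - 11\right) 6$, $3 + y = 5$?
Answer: $- \frac{64818}{7} \approx -9259.7$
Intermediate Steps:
$y = 2$ ($y = -3 + 5 = 2$)
$h{\left(s,u \right)} = - \frac{u}{7}$
$m = -78$ ($m = \left(-2 - 11\right) 6 = \left(-13\right) 6 = -78$)
$m \left(h{\left(-8,y \right)} + 119\right) = - 78 \left(\left(- \frac{1}{7}\right) 2 + 119\right) = - 78 \left(- \frac{2}{7} + 119\right) = \left(-78\right) \frac{831}{7} = - \frac{64818}{7}$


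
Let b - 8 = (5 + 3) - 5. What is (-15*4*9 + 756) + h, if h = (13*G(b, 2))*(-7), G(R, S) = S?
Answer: 34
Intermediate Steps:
b = 11 (b = 8 + ((5 + 3) - 5) = 8 + (8 - 5) = 8 + 3 = 11)
h = -182 (h = (13*2)*(-7) = 26*(-7) = -182)
(-15*4*9 + 756) + h = (-15*4*9 + 756) - 182 = (-60*9 + 756) - 182 = (-540 + 756) - 182 = 216 - 182 = 34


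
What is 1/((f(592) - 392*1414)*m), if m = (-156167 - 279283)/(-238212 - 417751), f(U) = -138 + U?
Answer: -655963/241167015300 ≈ -2.7200e-6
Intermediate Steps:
m = 435450/655963 (m = -435450/(-655963) = -435450*(-1/655963) = 435450/655963 ≈ 0.66383)
1/((f(592) - 392*1414)*m) = 1/(((-138 + 592) - 392*1414)*(435450/655963)) = (655963/435450)/(454 - 554288) = (655963/435450)/(-553834) = -1/553834*655963/435450 = -655963/241167015300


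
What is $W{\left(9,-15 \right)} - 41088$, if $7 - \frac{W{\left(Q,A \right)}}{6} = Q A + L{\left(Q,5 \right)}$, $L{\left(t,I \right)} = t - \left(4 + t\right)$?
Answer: $-40212$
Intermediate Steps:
$L{\left(t,I \right)} = -4$
$W{\left(Q,A \right)} = 66 - 6 A Q$ ($W{\left(Q,A \right)} = 42 - 6 \left(Q A - 4\right) = 42 - 6 \left(A Q - 4\right) = 42 - 6 \left(-4 + A Q\right) = 42 - \left(-24 + 6 A Q\right) = 66 - 6 A Q$)
$W{\left(9,-15 \right)} - 41088 = \left(66 - \left(-90\right) 9\right) - 41088 = \left(66 + 810\right) - 41088 = 876 - 41088 = -40212$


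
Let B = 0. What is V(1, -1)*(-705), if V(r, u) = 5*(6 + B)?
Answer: -21150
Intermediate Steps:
V(r, u) = 30 (V(r, u) = 5*(6 + 0) = 5*6 = 30)
V(1, -1)*(-705) = 30*(-705) = -21150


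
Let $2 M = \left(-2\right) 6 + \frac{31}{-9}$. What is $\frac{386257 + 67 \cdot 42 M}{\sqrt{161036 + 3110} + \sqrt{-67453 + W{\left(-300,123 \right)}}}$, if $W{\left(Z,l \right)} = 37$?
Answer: $\frac{1093580}{3 \left(\sqrt{164146} + 106 i \sqrt{6}\right)} \approx 637.79 - 408.74 i$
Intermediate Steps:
$M = - \frac{139}{18}$ ($M = \frac{\left(-2\right) 6 + \frac{31}{-9}}{2} = \frac{-12 + 31 \left(- \frac{1}{9}\right)}{2} = \frac{-12 - \frac{31}{9}}{2} = \frac{1}{2} \left(- \frac{139}{9}\right) = - \frac{139}{18} \approx -7.7222$)
$\frac{386257 + 67 \cdot 42 M}{\sqrt{161036 + 3110} + \sqrt{-67453 + W{\left(-300,123 \right)}}} = \frac{386257 + 67 \cdot 42 \left(- \frac{139}{18}\right)}{\sqrt{161036 + 3110} + \sqrt{-67453 + 37}} = \frac{386257 + 2814 \left(- \frac{139}{18}\right)}{\sqrt{164146} + \sqrt{-67416}} = \frac{386257 - \frac{65191}{3}}{\sqrt{164146} + 106 i \sqrt{6}} = \frac{1093580}{3 \left(\sqrt{164146} + 106 i \sqrt{6}\right)}$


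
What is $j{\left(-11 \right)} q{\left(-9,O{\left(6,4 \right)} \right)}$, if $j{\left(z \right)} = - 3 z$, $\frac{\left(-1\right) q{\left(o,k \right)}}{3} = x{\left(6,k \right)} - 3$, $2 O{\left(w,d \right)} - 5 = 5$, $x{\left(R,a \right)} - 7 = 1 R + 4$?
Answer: $-1386$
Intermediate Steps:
$x{\left(R,a \right)} = 11 + R$ ($x{\left(R,a \right)} = 7 + \left(1 R + 4\right) = 7 + \left(R + 4\right) = 7 + \left(4 + R\right) = 11 + R$)
$O{\left(w,d \right)} = 5$ ($O{\left(w,d \right)} = \frac{5}{2} + \frac{1}{2} \cdot 5 = \frac{5}{2} + \frac{5}{2} = 5$)
$q{\left(o,k \right)} = -42$ ($q{\left(o,k \right)} = - 3 \left(\left(11 + 6\right) - 3\right) = - 3 \left(17 - 3\right) = \left(-3\right) 14 = -42$)
$j{\left(-11 \right)} q{\left(-9,O{\left(6,4 \right)} \right)} = \left(-3\right) \left(-11\right) \left(-42\right) = 33 \left(-42\right) = -1386$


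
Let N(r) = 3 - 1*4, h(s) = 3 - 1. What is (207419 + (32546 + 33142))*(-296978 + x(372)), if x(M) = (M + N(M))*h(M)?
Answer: -80904125252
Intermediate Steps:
h(s) = 2
N(r) = -1 (N(r) = 3 - 4 = -1)
x(M) = -2 + 2*M (x(M) = (M - 1)*2 = (-1 + M)*2 = -2 + 2*M)
(207419 + (32546 + 33142))*(-296978 + x(372)) = (207419 + (32546 + 33142))*(-296978 + (-2 + 2*372)) = (207419 + 65688)*(-296978 + (-2 + 744)) = 273107*(-296978 + 742) = 273107*(-296236) = -80904125252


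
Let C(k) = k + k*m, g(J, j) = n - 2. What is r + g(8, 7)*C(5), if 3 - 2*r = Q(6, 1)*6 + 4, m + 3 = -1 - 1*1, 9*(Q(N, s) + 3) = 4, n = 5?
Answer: -317/6 ≈ -52.833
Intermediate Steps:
Q(N, s) = -23/9 (Q(N, s) = -3 + (⅑)*4 = -3 + 4/9 = -23/9)
g(J, j) = 3 (g(J, j) = 5 - 2 = 3)
m = -5 (m = -3 + (-1 - 1*1) = -3 + (-1 - 1) = -3 - 2 = -5)
r = 43/6 (r = 3/2 - (-23/9*6 + 4)/2 = 3/2 - (-46/3 + 4)/2 = 3/2 - ½*(-34/3) = 3/2 + 17/3 = 43/6 ≈ 7.1667)
C(k) = -4*k (C(k) = k + k*(-5) = k - 5*k = -4*k)
r + g(8, 7)*C(5) = 43/6 + 3*(-4*5) = 43/6 + 3*(-20) = 43/6 - 60 = -317/6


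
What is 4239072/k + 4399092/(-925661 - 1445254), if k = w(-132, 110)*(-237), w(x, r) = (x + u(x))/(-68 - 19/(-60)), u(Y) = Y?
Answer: -3150579579449/686775045 ≈ -4587.5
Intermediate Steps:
w(x, r) = -120*x/4061 (w(x, r) = (x + x)/(-68 - 19/(-60)) = (2*x)/(-68 - 19*(-1/60)) = (2*x)/(-68 + 19/60) = (2*x)/(-4061/60) = (2*x)*(-60/4061) = -120*x/4061)
k = -3754080/4061 (k = -120/4061*(-132)*(-237) = (15840/4061)*(-237) = -3754080/4061 ≈ -924.42)
4239072/k + 4399092/(-925661 - 1445254) = 4239072/(-3754080/4061) + 4399092/(-925661 - 1445254) = 4239072*(-4061/3754080) + 4399092/(-2370915) = -59773859/13035 + 4399092*(-1/2370915) = -59773859/13035 - 488788/263435 = -3150579579449/686775045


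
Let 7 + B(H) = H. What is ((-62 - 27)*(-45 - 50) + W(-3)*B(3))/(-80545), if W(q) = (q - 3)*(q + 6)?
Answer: -8527/80545 ≈ -0.10587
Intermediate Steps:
W(q) = (-3 + q)*(6 + q)
B(H) = -7 + H
((-62 - 27)*(-45 - 50) + W(-3)*B(3))/(-80545) = ((-62 - 27)*(-45 - 50) + (-18 + (-3)² + 3*(-3))*(-7 + 3))/(-80545) = (-89*(-95) + (-18 + 9 - 9)*(-4))*(-1/80545) = (8455 - 18*(-4))*(-1/80545) = (8455 + 72)*(-1/80545) = 8527*(-1/80545) = -8527/80545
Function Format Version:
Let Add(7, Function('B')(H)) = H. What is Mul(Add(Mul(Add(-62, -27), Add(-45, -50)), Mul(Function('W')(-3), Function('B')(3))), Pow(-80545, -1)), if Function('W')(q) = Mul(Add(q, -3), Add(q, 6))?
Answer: Rational(-8527, 80545) ≈ -0.10587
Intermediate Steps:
Function('W')(q) = Mul(Add(-3, q), Add(6, q))
Function('B')(H) = Add(-7, H)
Mul(Add(Mul(Add(-62, -27), Add(-45, -50)), Mul(Function('W')(-3), Function('B')(3))), Pow(-80545, -1)) = Mul(Add(Mul(Add(-62, -27), Add(-45, -50)), Mul(Add(-18, Pow(-3, 2), Mul(3, -3)), Add(-7, 3))), Pow(-80545, -1)) = Mul(Add(Mul(-89, -95), Mul(Add(-18, 9, -9), -4)), Rational(-1, 80545)) = Mul(Add(8455, Mul(-18, -4)), Rational(-1, 80545)) = Mul(Add(8455, 72), Rational(-1, 80545)) = Mul(8527, Rational(-1, 80545)) = Rational(-8527, 80545)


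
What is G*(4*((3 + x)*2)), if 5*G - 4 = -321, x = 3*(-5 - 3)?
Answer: 53256/5 ≈ 10651.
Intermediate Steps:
x = -24 (x = 3*(-8) = -24)
G = -317/5 (G = ⅘ + (⅕)*(-321) = ⅘ - 321/5 = -317/5 ≈ -63.400)
G*(4*((3 + x)*2)) = -1268*(3 - 24)*2/5 = -1268*(-21*2)/5 = -1268*(-42)/5 = -317/5*(-168) = 53256/5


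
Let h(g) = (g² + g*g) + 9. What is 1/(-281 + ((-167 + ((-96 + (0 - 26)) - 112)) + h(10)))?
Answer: -1/473 ≈ -0.0021142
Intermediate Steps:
h(g) = 9 + 2*g² (h(g) = (g² + g²) + 9 = 2*g² + 9 = 9 + 2*g²)
1/(-281 + ((-167 + ((-96 + (0 - 26)) - 112)) + h(10))) = 1/(-281 + ((-167 + ((-96 + (0 - 26)) - 112)) + (9 + 2*10²))) = 1/(-281 + ((-167 + ((-96 - 26) - 112)) + (9 + 2*100))) = 1/(-281 + ((-167 + (-122 - 112)) + (9 + 200))) = 1/(-281 + ((-167 - 234) + 209)) = 1/(-281 + (-401 + 209)) = 1/(-281 - 192) = 1/(-473) = -1/473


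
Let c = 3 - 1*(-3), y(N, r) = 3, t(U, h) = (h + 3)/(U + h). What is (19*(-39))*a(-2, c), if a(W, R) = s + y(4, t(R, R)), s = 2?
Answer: -3705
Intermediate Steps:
t(U, h) = (3 + h)/(U + h)
c = 6 (c = 3 + 3 = 6)
a(W, R) = 5 (a(W, R) = 2 + 3 = 5)
(19*(-39))*a(-2, c) = (19*(-39))*5 = -741*5 = -3705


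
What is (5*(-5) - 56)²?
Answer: 6561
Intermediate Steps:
(5*(-5) - 56)² = (-25 - 56)² = (-81)² = 6561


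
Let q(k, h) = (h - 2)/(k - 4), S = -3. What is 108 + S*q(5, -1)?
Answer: 117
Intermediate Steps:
q(k, h) = (-2 + h)/(-4 + k)
108 + S*q(5, -1) = 108 - 3*(-2 - 1)/(-4 + 5) = 108 - 3*(-3)/1 = 108 - 3*(-3) = 108 + 9 = 117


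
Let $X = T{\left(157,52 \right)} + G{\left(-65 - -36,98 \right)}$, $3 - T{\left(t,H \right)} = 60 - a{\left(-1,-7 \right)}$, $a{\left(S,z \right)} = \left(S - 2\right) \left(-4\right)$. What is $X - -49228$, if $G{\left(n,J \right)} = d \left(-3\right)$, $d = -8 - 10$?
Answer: $49237$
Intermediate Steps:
$d = -18$ ($d = -8 - 10 = -18$)
$a{\left(S,z \right)} = 8 - 4 S$ ($a{\left(S,z \right)} = \left(-2 + S\right) \left(-4\right) = 8 - 4 S$)
$T{\left(t,H \right)} = -45$ ($T{\left(t,H \right)} = 3 - \left(60 - \left(8 - -4\right)\right) = 3 - \left(60 - \left(8 + 4\right)\right) = 3 - \left(60 - 12\right) = 3 - 48 = -45$)
$G{\left(n,J \right)} = 54$ ($G{\left(n,J \right)} = \left(-18\right) \left(-3\right) = 54$)
$X = 9$ ($X = -45 + 54 = 9$)
$X - -49228 = 9 - -49228 = 9 + 49228 = 49237$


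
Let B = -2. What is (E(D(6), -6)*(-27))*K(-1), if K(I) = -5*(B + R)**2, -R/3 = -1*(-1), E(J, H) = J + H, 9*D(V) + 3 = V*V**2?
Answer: 59625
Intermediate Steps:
D(V) = -1/3 + V**3/9 (D(V) = -1/3 + (V*V**2)/9 = -1/3 + V**3/9)
E(J, H) = H + J
R = -3 (R = -(-3)*(-1) = -3*1 = -3)
K(I) = -125 (K(I) = -5*(-2 - 3)**2 = -5*(-5)**2 = -5*25 = -125)
(E(D(6), -6)*(-27))*K(-1) = ((-6 + (-1/3 + (1/9)*6**3))*(-27))*(-125) = ((-6 + (-1/3 + (1/9)*216))*(-27))*(-125) = ((-6 + (-1/3 + 24))*(-27))*(-125) = ((-6 + 71/3)*(-27))*(-125) = ((53/3)*(-27))*(-125) = -477*(-125) = 59625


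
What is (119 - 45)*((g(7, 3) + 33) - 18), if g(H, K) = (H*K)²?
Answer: 33744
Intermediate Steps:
g(H, K) = H²*K²
(119 - 45)*((g(7, 3) + 33) - 18) = (119 - 45)*((7²*3² + 33) - 18) = 74*((49*9 + 33) - 18) = 74*((441 + 33) - 18) = 74*(474 - 18) = 74*456 = 33744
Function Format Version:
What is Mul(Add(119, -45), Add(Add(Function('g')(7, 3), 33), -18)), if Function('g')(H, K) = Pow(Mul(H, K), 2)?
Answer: 33744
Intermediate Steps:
Function('g')(H, K) = Mul(Pow(H, 2), Pow(K, 2))
Mul(Add(119, -45), Add(Add(Function('g')(7, 3), 33), -18)) = Mul(Add(119, -45), Add(Add(Mul(Pow(7, 2), Pow(3, 2)), 33), -18)) = Mul(74, Add(Add(Mul(49, 9), 33), -18)) = Mul(74, Add(Add(441, 33), -18)) = Mul(74, Add(474, -18)) = Mul(74, 456) = 33744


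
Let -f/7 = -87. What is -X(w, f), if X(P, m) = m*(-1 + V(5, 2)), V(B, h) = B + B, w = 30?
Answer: -5481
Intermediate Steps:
f = 609 (f = -7*(-87) = 609)
V(B, h) = 2*B
X(P, m) = 9*m (X(P, m) = m*(-1 + 2*5) = m*(-1 + 10) = m*9 = 9*m)
-X(w, f) = -9*609 = -1*5481 = -5481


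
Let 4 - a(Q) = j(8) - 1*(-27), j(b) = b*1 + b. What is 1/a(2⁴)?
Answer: -1/39 ≈ -0.025641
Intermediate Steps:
j(b) = 2*b (j(b) = b + b = 2*b)
a(Q) = -39 (a(Q) = 4 - (2*8 - 1*(-27)) = 4 - (16 + 27) = 4 - 1*43 = 4 - 43 = -39)
1/a(2⁴) = 1/(-39) = -1/39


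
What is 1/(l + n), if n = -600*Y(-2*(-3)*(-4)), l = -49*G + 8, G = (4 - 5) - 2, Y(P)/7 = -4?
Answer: 1/16955 ≈ 5.8980e-5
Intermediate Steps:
Y(P) = -28 (Y(P) = 7*(-4) = -28)
G = -3 (G = -1 - 2 = -3)
l = 155 (l = -49*(-3) + 8 = 147 + 8 = 155)
n = 16800 (n = -600*(-28) = 16800)
1/(l + n) = 1/(155 + 16800) = 1/16955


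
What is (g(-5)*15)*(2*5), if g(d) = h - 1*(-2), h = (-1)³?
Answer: 150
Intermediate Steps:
h = -1
g(d) = 1 (g(d) = -1 - 1*(-2) = -1 + 2 = 1)
(g(-5)*15)*(2*5) = (1*15)*(2*5) = 15*10 = 150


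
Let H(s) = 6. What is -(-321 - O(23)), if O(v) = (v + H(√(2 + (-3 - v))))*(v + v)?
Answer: 1655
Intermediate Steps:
O(v) = 2*v*(6 + v) (O(v) = (v + 6)*(v + v) = (6 + v)*(2*v) = 2*v*(6 + v))
-(-321 - O(23)) = -(-321 - 2*23*(6 + 23)) = -(-321 - 2*23*29) = -(-321 - 1*1334) = -(-321 - 1334) = -1*(-1655) = 1655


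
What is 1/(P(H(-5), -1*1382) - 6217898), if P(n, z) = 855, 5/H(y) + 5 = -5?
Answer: -1/6217043 ≈ -1.6085e-7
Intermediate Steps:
H(y) = -1/2 (H(y) = 5/(-5 - 5) = 5/(-10) = 5*(-1/10) = -1/2)
1/(P(H(-5), -1*1382) - 6217898) = 1/(855 - 6217898) = 1/(-6217043) = -1/6217043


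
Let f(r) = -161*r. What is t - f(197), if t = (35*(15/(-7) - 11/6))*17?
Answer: 176107/6 ≈ 29351.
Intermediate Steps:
t = -14195/6 (t = (35*(15*(-⅐) - 11*⅙))*17 = (35*(-15/7 - 11/6))*17 = (35*(-167/42))*17 = -835/6*17 = -14195/6 ≈ -2365.8)
t - f(197) = -14195/6 - (-161)*197 = -14195/6 - 1*(-31717) = -14195/6 + 31717 = 176107/6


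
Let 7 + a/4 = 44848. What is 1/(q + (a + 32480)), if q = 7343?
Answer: 1/219187 ≈ 4.5623e-6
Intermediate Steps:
a = 179364 (a = -28 + 4*44848 = -28 + 179392 = 179364)
1/(q + (a + 32480)) = 1/(7343 + (179364 + 32480)) = 1/(7343 + 211844) = 1/219187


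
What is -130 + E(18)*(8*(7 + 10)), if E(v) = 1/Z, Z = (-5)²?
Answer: -3114/25 ≈ -124.56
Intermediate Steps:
Z = 25
E(v) = 1/25
-130 + E(18)*(8*(7 + 10)) = -130 + (8*(7 + 10))/25 = -130 + (8*17)/25 = -130 + (1/25)*136 = -130 + 136/25 = -3114/25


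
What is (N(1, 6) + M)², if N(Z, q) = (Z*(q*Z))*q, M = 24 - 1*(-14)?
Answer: 5476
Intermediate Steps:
M = 38 (M = 24 + 14 = 38)
N(Z, q) = Z²*q² (N(Z, q) = (Z*(Z*q))*q = (q*Z²)*q = Z²*q²)
(N(1, 6) + M)² = (1²*6² + 38)² = (1*36 + 38)² = (36 + 38)² = 74² = 5476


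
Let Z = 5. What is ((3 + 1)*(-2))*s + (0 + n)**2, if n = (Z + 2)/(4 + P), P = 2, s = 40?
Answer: -11471/36 ≈ -318.64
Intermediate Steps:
n = 7/6 (n = (5 + 2)/(4 + 2) = 7/6 ≈ 1.1667)
((3 + 1)*(-2))*s + (0 + n)**2 = ((3 + 1)*(-2))*40 + (0 + 7/6)**2 = (4*(-2))*40 + (7/6)**2 = -8*40 + 49/36 = -320 + 49/36 = -11471/36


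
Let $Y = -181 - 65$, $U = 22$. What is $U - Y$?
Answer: $268$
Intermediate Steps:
$Y = -246$ ($Y = -181 - 65 = -246$)
$U - Y = 22 - -246 = 22 + 246 = 268$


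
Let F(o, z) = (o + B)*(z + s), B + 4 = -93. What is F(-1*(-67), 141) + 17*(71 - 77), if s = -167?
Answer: 678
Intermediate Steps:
B = -97 (B = -4 - 93 = -97)
F(o, z) = (-167 + z)*(-97 + o) (F(o, z) = (o - 97)*(z - 167) = (-97 + o)*(-167 + z) = (-167 + z)*(-97 + o))
F(-1*(-67), 141) + 17*(71 - 77) = (16199 - (-167)*(-67) - 97*141 - 1*(-67)*141) + 17*(71 - 77) = (16199 - 167*67 - 13677 + 67*141) + 17*(-6) = (16199 - 11189 - 13677 + 9447) - 102 = 780 - 102 = 678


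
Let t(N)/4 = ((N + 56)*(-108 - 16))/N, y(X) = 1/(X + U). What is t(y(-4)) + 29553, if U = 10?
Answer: -137599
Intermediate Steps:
y(X) = 1/(10 + X) (y(X) = 1/(X + 10) = 1/(10 + X))
t(N) = 4*(-6944 - 124*N)/N (t(N) = 4*(((N + 56)*(-108 - 16))/N) = 4*(((56 + N)*(-124))/N) = 4*((-6944 - 124*N)/N) = 4*(-6944 - 124*N)/N)
t(y(-4)) + 29553 = (-496 - 27776/(1/(10 - 4))) + 29553 = (-496 - 27776/(1/6)) + 29553 = (-496 - 27776/⅙) + 29553 = (-496 - 27776*6) + 29553 = (-496 - 166656) + 29553 = -167152 + 29553 = -137599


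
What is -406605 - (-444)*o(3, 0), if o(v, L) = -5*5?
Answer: -417705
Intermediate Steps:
o(v, L) = -25
-406605 - (-444)*o(3, 0) = -406605 - (-444)*(-25) = -406605 - 1*11100 = -406605 - 11100 = -417705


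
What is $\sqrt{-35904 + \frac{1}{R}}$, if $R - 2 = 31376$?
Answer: $\frac{i \sqrt{35350320219758}}{31378} \approx 189.48 i$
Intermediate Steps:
$R = 31378$ ($R = 2 + 31376 = 31378$)
$\sqrt{-35904 + \frac{1}{R}} = \sqrt{-35904 + \frac{1}{31378}} = \sqrt{- \frac{1126595711}{31378}} = \frac{i \sqrt{35350320219758}}{31378}$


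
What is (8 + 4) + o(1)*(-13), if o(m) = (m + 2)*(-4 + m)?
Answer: 129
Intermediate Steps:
o(m) = (-4 + m)*(2 + m) (o(m) = (2 + m)*(-4 + m) = (-4 + m)*(2 + m))
(8 + 4) + o(1)*(-13) = (8 + 4) + (-8 + 1**2 - 2*1)*(-13) = 12 + (-8 + 1 - 2)*(-13) = 12 - 9*(-13) = 12 + 117 = 129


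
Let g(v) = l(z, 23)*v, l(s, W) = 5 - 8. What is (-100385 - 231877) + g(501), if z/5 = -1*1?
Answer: -333765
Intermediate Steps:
z = -5 (z = 5*(-1*1) = 5*(-1) = -5)
l(s, W) = -3
g(v) = -3*v
(-100385 - 231877) + g(501) = (-100385 - 231877) - 3*501 = -332262 - 1503 = -333765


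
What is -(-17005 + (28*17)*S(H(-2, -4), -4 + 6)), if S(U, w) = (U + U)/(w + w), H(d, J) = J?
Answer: 17957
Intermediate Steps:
S(U, w) = U/w (S(U, w) = (2*U)/((2*w)) = (2*U)*(1/(2*w)) = U/w)
-(-17005 + (28*17)*S(H(-2, -4), -4 + 6)) = -(-17005 + (28*17)*(-4/(-4 + 6))) = -(-17005 + 476*(-4/2)) = -(-17005 + 476*(-4*½)) = -(-17005 + 476*(-2)) = -(-17005 - 952) = -1*(-17957) = 17957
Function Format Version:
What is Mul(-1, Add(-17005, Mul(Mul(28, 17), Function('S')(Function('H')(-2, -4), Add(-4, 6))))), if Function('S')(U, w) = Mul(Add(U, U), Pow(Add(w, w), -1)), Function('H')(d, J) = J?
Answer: 17957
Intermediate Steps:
Function('S')(U, w) = Mul(U, Pow(w, -1)) (Function('S')(U, w) = Mul(Mul(2, U), Pow(Mul(2, w), -1)) = Mul(Mul(2, U), Mul(Rational(1, 2), Pow(w, -1))) = Mul(U, Pow(w, -1)))
Mul(-1, Add(-17005, Mul(Mul(28, 17), Function('S')(Function('H')(-2, -4), Add(-4, 6))))) = Mul(-1, Add(-17005, Mul(Mul(28, 17), Mul(-4, Pow(Add(-4, 6), -1))))) = Mul(-1, Add(-17005, Mul(476, Mul(-4, Pow(2, -1))))) = Mul(-1, Add(-17005, Mul(476, Mul(-4, Rational(1, 2))))) = Mul(-1, Add(-17005, Mul(476, -2))) = Mul(-1, Add(-17005, -952)) = Mul(-1, -17957) = 17957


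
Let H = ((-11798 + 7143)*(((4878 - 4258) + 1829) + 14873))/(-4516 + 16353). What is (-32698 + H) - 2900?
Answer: -3774492/89 ≈ -42410.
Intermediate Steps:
H = -606270/89 (H = -4655*((620 + 1829) + 14873)/11837 = -4655*(2449 + 14873)*(1/11837) = -4655*17322*(1/11837) = -80633910*1/11837 = -606270/89 ≈ -6812.0)
(-32698 + H) - 2900 = (-32698 - 606270/89) - 2900 = -3516392/89 - 2900 = -3774492/89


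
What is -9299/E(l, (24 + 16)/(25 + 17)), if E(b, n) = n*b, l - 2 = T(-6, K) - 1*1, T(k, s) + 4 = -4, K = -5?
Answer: 27897/20 ≈ 1394.8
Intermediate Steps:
T(k, s) = -8 (T(k, s) = -4 - 4 = -8)
l = -7 (l = 2 + (-8 - 1*1) = 2 + (-8 - 1) = 2 - 9 = -7)
E(b, n) = b*n
-9299/E(l, (24 + 16)/(25 + 17)) = -9299*(-(25 + 17)/(7*(24 + 16))) = -9299/((-280/42)) = -9299/((-7*20/21)) = -9299/(-20/3) = -9299*(-3/20) = 27897/20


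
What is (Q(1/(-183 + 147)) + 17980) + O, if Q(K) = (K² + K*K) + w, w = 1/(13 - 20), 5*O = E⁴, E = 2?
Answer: 407855771/22680 ≈ 17983.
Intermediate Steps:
O = 16/5 (O = (⅕)*2⁴ = (⅕)*16 = 16/5 ≈ 3.2000)
w = -⅐ (w = 1/(-7) = -⅐ ≈ -0.14286)
Q(K) = -⅐ + 2*K² (Q(K) = (K² + K*K) - ⅐ = (K² + K²) - ⅐ = 2*K² - ⅐ = -⅐ + 2*K²)
(Q(1/(-183 + 147)) + 17980) + O = ((-⅐ + 2*(1/(-183 + 147))²) + 17980) + 16/5 = ((-⅐ + 2*(1/(-36))²) + 17980) + 16/5 = ((-⅐ + 2*(-1/36)²) + 17980) + 16/5 = ((-⅐ + 2*(1/1296)) + 17980) + 16/5 = ((-⅐ + 1/648) + 17980) + 16/5 = (-641/4536 + 17980) + 16/5 = 81556639/4536 + 16/5 = 407855771/22680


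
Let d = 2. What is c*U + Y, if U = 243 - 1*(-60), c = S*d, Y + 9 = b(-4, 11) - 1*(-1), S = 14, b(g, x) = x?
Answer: 8487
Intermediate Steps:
Y = 3 (Y = -9 + (11 - 1*(-1)) = -9 + (11 + 1) = -9 + 12 = 3)
c = 28 (c = 14*2 = 28)
U = 303 (U = 243 + 60 = 303)
c*U + Y = 28*303 + 3 = 8484 + 3 = 8487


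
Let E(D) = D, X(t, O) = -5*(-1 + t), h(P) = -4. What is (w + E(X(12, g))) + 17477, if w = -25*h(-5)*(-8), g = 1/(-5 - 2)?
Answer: 16622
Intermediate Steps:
g = -⅐ (g = 1/(-7) = -⅐ ≈ -0.14286)
X(t, O) = 5 - 5*t
w = -800 (w = -25*(-4)*(-8) = 100*(-8) = -800)
(w + E(X(12, g))) + 17477 = (-800 + (5 - 5*12)) + 17477 = (-800 + (5 - 60)) + 17477 = (-800 - 55) + 17477 = -855 + 17477 = 16622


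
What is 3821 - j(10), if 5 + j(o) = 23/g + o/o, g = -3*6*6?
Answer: 413123/108 ≈ 3825.2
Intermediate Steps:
g = -108 (g = -18*6 = -108)
j(o) = -455/108 (j(o) = -5 + (23/(-108) + o/o) = -5 + (23*(-1/108) + 1) = -5 + (-23/108 + 1) = -5 + 85/108 = -455/108)
3821 - j(10) = 3821 - 1*(-455/108) = 3821 + 455/108 = 413123/108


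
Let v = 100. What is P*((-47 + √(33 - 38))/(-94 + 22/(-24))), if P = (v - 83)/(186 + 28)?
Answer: 282/7169 - 6*I*√5/7169 ≈ 0.039336 - 0.0018714*I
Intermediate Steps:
P = 17/214 (P = (100 - 83)/(186 + 28) = 17/214 ≈ 0.079439)
P*((-47 + √(33 - 38))/(-94 + 22/(-24))) = 17*((-47 + √(33 - 38))/(-94 + 22/(-24)))/214 = 17*((-47 + √(-5))/(-94 + 22*(-1/24)))/214 = 17*((-47 + I*√5)/(-94 - 11/12))/214 = 17*((-47 + I*√5)/(-1139/12))/214 = 17*((-47 + I*√5)*(-12/1139))/214 = 17*(564/1139 - 12*I*√5/1139)/214 = 282/7169 - 6*I*√5/7169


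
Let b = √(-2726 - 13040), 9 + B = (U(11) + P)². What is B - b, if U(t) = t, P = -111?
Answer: 9991 - I*√15766 ≈ 9991.0 - 125.56*I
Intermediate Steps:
B = 9991 (B = -9 + (11 - 111)² = -9 + (-100)² = -9 + 10000 = 9991)
b = I*√15766 (b = √(-15766) = I*√15766 ≈ 125.56*I)
B - b = 9991 - I*√15766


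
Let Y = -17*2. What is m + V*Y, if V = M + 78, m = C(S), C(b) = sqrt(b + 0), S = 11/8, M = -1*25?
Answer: -1802 + sqrt(22)/4 ≈ -1800.8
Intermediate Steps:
M = -25
S = 11/8 (S = 11*(1/8) = 11/8 ≈ 1.3750)
C(b) = sqrt(b)
m = sqrt(22)/4 (m = sqrt(11/8) = sqrt(22)/4 ≈ 1.1726)
Y = -34
V = 53 (V = -25 + 78 = 53)
m + V*Y = sqrt(22)/4 + 53*(-34) = sqrt(22)/4 - 1802 = -1802 + sqrt(22)/4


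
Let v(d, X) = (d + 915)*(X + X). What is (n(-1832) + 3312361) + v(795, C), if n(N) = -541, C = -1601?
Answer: -2163600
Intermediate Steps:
v(d, X) = 2*X*(915 + d) (v(d, X) = (915 + d)*(2*X) = 2*X*(915 + d))
(n(-1832) + 3312361) + v(795, C) = (-541 + 3312361) + 2*(-1601)*(915 + 795) = 3311820 + 2*(-1601)*1710 = 3311820 - 5475420 = -2163600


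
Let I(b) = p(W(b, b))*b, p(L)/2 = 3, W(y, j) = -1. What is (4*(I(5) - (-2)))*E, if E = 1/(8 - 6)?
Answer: 64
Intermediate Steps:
p(L) = 6 (p(L) = 2*3 = 6)
I(b) = 6*b
E = ½ (E = 1/2 = ½ ≈ 0.50000)
(4*(I(5) - (-2)))*E = (4*(6*5 - (-2)))*(½) = (4*(30 - 1*(-2)))*(½) = (4*(30 + 2))*(½) = (4*32)*(½) = 128*(½) = 64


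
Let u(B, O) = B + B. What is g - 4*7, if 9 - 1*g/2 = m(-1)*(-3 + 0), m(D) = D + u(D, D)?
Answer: -28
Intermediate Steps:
u(B, O) = 2*B
m(D) = 3*D (m(D) = D + 2*D = 3*D)
g = 0 (g = 18 - 2*3*(-1)*(-3 + 0) = 18 - (-6)*(-3) = 18 - 2*9 = 18 - 18 = 0)
g - 4*7 = 0 - 4*7 = 0 - 28 = -28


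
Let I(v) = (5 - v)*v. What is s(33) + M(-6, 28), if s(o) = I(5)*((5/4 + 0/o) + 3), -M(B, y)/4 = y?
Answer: -112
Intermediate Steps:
I(v) = v*(5 - v)
M(B, y) = -4*y
s(o) = 0 (s(o) = (5*(5 - 1*5))*((5/4 + 0/o) + 3) = (5*(5 - 5))*((5*(¼) + 0) + 3) = (5*0)*((5/4 + 0) + 3) = 0*(5/4 + 3) = 0*(17/4) = 0)
s(33) + M(-6, 28) = 0 - 4*28 = 0 - 112 = -112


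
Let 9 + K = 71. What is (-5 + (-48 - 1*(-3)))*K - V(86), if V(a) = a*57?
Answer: -8002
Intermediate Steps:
V(a) = 57*a
K = 62 (K = -9 + 71 = 62)
(-5 + (-48 - 1*(-3)))*K - V(86) = (-5 + (-48 - 1*(-3)))*62 - 57*86 = (-5 + (-48 + 3))*62 - 1*4902 = (-5 - 45)*62 - 4902 = -50*62 - 4902 = -3100 - 4902 = -8002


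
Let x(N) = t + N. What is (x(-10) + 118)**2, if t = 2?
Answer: 12100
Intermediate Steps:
x(N) = 2 + N
(x(-10) + 118)**2 = ((2 - 10) + 118)**2 = (-8 + 118)**2 = 110**2 = 12100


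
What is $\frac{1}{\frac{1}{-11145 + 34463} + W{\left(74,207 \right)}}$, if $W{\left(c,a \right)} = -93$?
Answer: $- \frac{23318}{2168573} \approx -0.010753$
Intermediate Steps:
$\frac{1}{\frac{1}{-11145 + 34463} + W{\left(74,207 \right)}} = \frac{1}{\frac{1}{-11145 + 34463} - 93} = \frac{1}{\frac{1}{23318} - 93} = \frac{1}{- \frac{2168573}{23318}} = - \frac{23318}{2168573}$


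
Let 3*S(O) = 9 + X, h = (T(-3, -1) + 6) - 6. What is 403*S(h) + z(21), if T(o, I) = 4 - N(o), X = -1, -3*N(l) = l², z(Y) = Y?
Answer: 3287/3 ≈ 1095.7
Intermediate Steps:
N(l) = -l²/3
T(o, I) = 4 + o²/3 (T(o, I) = 4 - (-1)*o²/3 = 4 + o²/3)
h = 7 (h = ((4 + (⅓)*(-3)²) + 6) - 6 = ((4 + (⅓)*9) + 6) - 6 = ((4 + 3) + 6) - 6 = (7 + 6) - 6 = 13 - 6 = 7)
S(O) = 8/3 (S(O) = (9 - 1)/3 = (⅓)*8 = 8/3)
403*S(h) + z(21) = 403*(8/3) + 21 = 3224/3 + 21 = 3287/3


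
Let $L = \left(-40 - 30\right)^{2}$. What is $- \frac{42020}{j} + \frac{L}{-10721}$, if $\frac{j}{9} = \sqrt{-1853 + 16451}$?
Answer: $- \frac{4900}{10721} - \frac{21010 \sqrt{1622}}{21897} \approx -39.1$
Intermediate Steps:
$j = 27 \sqrt{1622}$ ($j = 9 \sqrt{-1853 + 16451} = 9 \sqrt{14598} = 9 \cdot 3 \sqrt{1622} = 27 \sqrt{1622} \approx 1087.4$)
$L = 4900$ ($L = \left(-70\right)^{2} = 4900$)
$- \frac{42020}{j} + \frac{L}{-10721} = - \frac{42020}{27 \sqrt{1622}} + \frac{4900}{-10721} = - 42020 \frac{\sqrt{1622}}{43794} + 4900 \left(- \frac{1}{10721}\right) = - \frac{21010 \sqrt{1622}}{21897} - \frac{4900}{10721} = - \frac{4900}{10721} - \frac{21010 \sqrt{1622}}{21897}$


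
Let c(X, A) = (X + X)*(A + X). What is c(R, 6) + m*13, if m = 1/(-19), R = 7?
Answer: 3445/19 ≈ 181.32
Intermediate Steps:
m = -1/19 ≈ -0.052632
c(X, A) = 2*X*(A + X) (c(X, A) = (2*X)*(A + X) = 2*X*(A + X))
c(R, 6) + m*13 = 2*7*(6 + 7) - 1/19*13 = 2*7*13 - 13/19 = 182 - 13/19 = 3445/19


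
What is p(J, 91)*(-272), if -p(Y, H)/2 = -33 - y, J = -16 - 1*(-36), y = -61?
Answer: 15232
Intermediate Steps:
J = 20 (J = -16 + 36 = 20)
p(Y, H) = -56 (p(Y, H) = -2*(-33 - 1*(-61)) = -2*(-33 + 61) = -2*28 = -56)
p(J, 91)*(-272) = -56*(-272) = 15232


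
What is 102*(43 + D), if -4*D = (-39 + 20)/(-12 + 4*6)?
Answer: 35411/8 ≈ 4426.4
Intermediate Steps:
D = 19/48 (D = -(-39 + 20)/(4*(-12 + 4*6)) = -(-19)/(4*(-12 + 24)) = -(-19)/(4*12) = -1/4*(-19/12) = 19/48 ≈ 0.39583)
102*(43 + D) = 102*(43 + 19/48) = 102*(2083/48) = 35411/8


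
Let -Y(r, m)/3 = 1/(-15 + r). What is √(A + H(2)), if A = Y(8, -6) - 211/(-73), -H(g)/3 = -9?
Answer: √7916923/511 ≈ 5.5063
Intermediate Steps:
Y(r, m) = -3/(-15 + r)
H(g) = 27 (H(g) = -3*(-9) = 27)
A = 1696/511 (A = -3/(-15 + 8) - 211/(-73) = -3/(-7) - 211*(-1)/73 = -3*(-⅐) - 1*(-211/73) = 3/7 + 211/73 = 1696/511 ≈ 3.3190)
√(A + H(2)) = √(1696/511 + 27) = √(15493/511) = √7916923/511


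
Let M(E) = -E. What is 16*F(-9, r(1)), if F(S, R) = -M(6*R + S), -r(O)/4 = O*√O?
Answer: -528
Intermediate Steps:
r(O) = -4*O^(3/2) (r(O) = -4*O*√O = -4*O^(3/2))
F(S, R) = S + 6*R (F(S, R) = -(-1)*(6*R + S) = -(-1)*(S + 6*R) = -(-S - 6*R) = S + 6*R)
16*F(-9, r(1)) = 16*(-9 + 6*(-4*1^(3/2))) = 16*(-9 + 6*(-4*1)) = 16*(-9 + 6*(-4)) = 16*(-9 - 24) = 16*(-33) = -528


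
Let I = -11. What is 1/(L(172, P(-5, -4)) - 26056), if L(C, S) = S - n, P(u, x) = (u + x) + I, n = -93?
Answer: -1/25983 ≈ -3.8487e-5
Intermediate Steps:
P(u, x) = -11 + u + x (P(u, x) = (u + x) - 11 = -11 + u + x)
L(C, S) = 93 + S (L(C, S) = S - 1*(-93) = S + 93 = 93 + S)
1/(L(172, P(-5, -4)) - 26056) = 1/((93 + (-11 - 5 - 4)) - 26056) = 1/((93 - 20) - 26056) = 1/(73 - 26056) = 1/(-25983) = -1/25983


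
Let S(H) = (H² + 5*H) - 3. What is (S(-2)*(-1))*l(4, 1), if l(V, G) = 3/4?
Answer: 27/4 ≈ 6.7500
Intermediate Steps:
l(V, G) = ¾ (l(V, G) = 3*(¼) = ¾)
S(H) = -3 + H² + 5*H
(S(-2)*(-1))*l(4, 1) = ((-3 + (-2)² + 5*(-2))*(-1))*(¾) = ((-3 + 4 - 10)*(-1))*(¾) = -9*(-1)*(¾) = 9*(¾) = 27/4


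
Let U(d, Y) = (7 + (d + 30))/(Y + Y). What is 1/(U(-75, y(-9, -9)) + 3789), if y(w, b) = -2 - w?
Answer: 7/26504 ≈ 0.00026411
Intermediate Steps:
U(d, Y) = (37 + d)/(2*Y) (U(d, Y) = (7 + (30 + d))/((2*Y)) = (37 + d)*(1/(2*Y)) = (37 + d)/(2*Y))
1/(U(-75, y(-9, -9)) + 3789) = 1/((37 - 75)/(2*(-2 - 1*(-9))) + 3789) = 1/((½)*(-38)/(-2 + 9) + 3789) = 1/((½)*(-38)/7 + 3789) = 1/((½)*(⅐)*(-38) + 3789) = 1/(-19/7 + 3789) = 1/(26504/7) = 7/26504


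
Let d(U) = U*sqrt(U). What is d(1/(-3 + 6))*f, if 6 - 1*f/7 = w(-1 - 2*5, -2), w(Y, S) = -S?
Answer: 28*sqrt(3)/9 ≈ 5.3886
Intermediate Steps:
d(U) = U**(3/2)
f = 28 (f = 42 - (-7)*(-2) = 42 - 7*2 = 42 - 14 = 28)
d(1/(-3 + 6))*f = (1/(-3 + 6))**(3/2)*28 = (1/3)**(3/2)*28 = (sqrt(3)/9)*28 = 28*sqrt(3)/9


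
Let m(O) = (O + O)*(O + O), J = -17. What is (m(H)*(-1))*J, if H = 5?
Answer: 1700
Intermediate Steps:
m(O) = 4*O² (m(O) = (2*O)*(2*O) = 4*O²)
(m(H)*(-1))*J = ((4*5²)*(-1))*(-17) = ((4*25)*(-1))*(-17) = (100*(-1))*(-17) = -100*(-17) = 1700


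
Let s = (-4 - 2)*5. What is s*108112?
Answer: -3243360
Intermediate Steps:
s = -30 (s = -6*5 = -30)
s*108112 = -30*108112 = -3243360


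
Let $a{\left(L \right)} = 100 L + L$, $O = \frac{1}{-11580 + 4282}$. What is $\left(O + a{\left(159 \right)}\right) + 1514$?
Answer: $\frac{128247753}{7298} \approx 17573.0$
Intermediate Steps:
$O = - \frac{1}{7298}$ ($O = \frac{1}{-7298} = - \frac{1}{7298} \approx -0.00013702$)
$a{\left(L \right)} = 101 L$
$\left(O + a{\left(159 \right)}\right) + 1514 = \left(- \frac{1}{7298} + 101 \cdot 159\right) + 1514 = \left(- \frac{1}{7298} + 16059\right) + 1514 = \frac{117198581}{7298} + 1514 = \frac{128247753}{7298}$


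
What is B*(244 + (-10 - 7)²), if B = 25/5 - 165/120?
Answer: 15457/8 ≈ 1932.1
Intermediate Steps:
B = 29/8 (B = 25*(⅕) - 165*1/120 = 5 - 11/8 = 29/8 ≈ 3.6250)
B*(244 + (-10 - 7)²) = 29*(244 + (-10 - 7)²)/8 = 29*(244 + (-17)²)/8 = 29*(244 + 289)/8 = (29/8)*533 = 15457/8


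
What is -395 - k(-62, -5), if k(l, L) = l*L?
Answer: -705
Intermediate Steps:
k(l, L) = L*l
-395 - k(-62, -5) = -395 - (-5)*(-62) = -395 - 1*310 = -395 - 310 = -705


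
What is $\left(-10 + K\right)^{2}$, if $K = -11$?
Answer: $441$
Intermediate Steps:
$\left(-10 + K\right)^{2} = \left(-10 - 11\right)^{2} = \left(-21\right)^{2} = 441$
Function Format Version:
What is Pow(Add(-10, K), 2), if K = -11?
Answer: 441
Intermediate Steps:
Pow(Add(-10, K), 2) = Pow(Add(-10, -11), 2) = Pow(-21, 2) = 441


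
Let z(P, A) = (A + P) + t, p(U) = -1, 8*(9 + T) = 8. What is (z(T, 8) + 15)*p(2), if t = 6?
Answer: -21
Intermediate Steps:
T = -8 (T = -9 + (1/8)*8 = -9 + 1 = -8)
z(P, A) = 6 + A + P (z(P, A) = (A + P) + 6 = 6 + A + P)
(z(T, 8) + 15)*p(2) = ((6 + 8 - 8) + 15)*(-1) = (6 + 15)*(-1) = 21*(-1) = -21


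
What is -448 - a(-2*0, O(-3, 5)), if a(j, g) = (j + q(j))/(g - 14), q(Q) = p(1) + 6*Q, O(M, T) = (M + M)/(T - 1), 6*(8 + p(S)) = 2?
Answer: -41710/93 ≈ -448.49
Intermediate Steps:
p(S) = -23/3 (p(S) = -8 + (1/6)*2 = -8 + 1/3 = -23/3)
O(M, T) = 2*M/(-1 + T) (O(M, T) = (2*M)/(-1 + T) = 2*M/(-1 + T))
q(Q) = -23/3 + 6*Q
a(j, g) = (-23/3 + 7*j)/(-14 + g) (a(j, g) = (j + (-23/3 + 6*j))/(g - 14) = (-23/3 + 7*j)/(-14 + g))
-448 - a(-2*0, O(-3, 5)) = -448 - (-23 + 21*(-2*0))/(3*(-14 + 2*(-3)/(-1 + 5))) = -448 - (-23 + 21*0)/(3*(-14 + 2*(-3)/4)) = -448 - (-23 + 0)/(3*(-14 + 2*(-3)*(1/4))) = -448 - (-23)/(3*(-14 - 3/2)) = -448 - (-23)/(3*(-31/2)) = -448 - (-2)*(-23)/(3*31) = -448 - 1*46/93 = -448 - 46/93 = -41710/93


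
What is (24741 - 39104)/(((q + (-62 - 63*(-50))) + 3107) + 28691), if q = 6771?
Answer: -14363/41657 ≈ -0.34479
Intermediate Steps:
(24741 - 39104)/(((q + (-62 - 63*(-50))) + 3107) + 28691) = (24741 - 39104)/(((6771 + (-62 - 63*(-50))) + 3107) + 28691) = -14363/(((6771 + (-62 + 3150)) + 3107) + 28691) = -14363/(((6771 + 3088) + 3107) + 28691) = -14363/((9859 + 3107) + 28691) = -14363/(12966 + 28691) = -14363/41657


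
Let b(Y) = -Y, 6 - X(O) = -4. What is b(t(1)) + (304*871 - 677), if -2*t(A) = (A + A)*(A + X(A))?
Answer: 264118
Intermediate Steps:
X(O) = 10 (X(O) = 6 - 1*(-4) = 6 + 4 = 10)
t(A) = -A*(10 + A) (t(A) = -(A + A)*(A + 10)/2 = -2*A*(10 + A)/2 = -A*(10 + A))
b(t(1)) + (304*871 - 677) = -(-1)*(10 + 1) + (304*871 - 677) = -(-1)*11 + (264784 - 677) = -1*(-11) + 264107 = 11 + 264107 = 264118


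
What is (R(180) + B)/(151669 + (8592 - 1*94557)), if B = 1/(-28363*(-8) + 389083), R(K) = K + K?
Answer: 221755321/40472809848 ≈ 0.0054791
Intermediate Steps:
R(K) = 2*K
B = 1/615987 (B = 1/(226904 + 389083) = 1/615987 ≈ 1.6234e-6)
(R(180) + B)/(151669 + (8592 - 1*94557)) = (2*180 + 1/615987)/(151669 + (8592 - 1*94557)) = (360 + 1/615987)/(151669 + (8592 - 94557)) = 221755321/(615987*(151669 - 85965)) = (221755321/615987)/65704 = (221755321/615987)*(1/65704) = 221755321/40472809848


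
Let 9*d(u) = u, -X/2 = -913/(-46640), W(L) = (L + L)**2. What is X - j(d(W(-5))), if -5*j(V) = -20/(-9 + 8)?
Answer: 8397/2120 ≈ 3.9608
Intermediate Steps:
W(L) = 4*L**2 (W(L) = (2*L)**2 = 4*L**2)
X = -83/2120 (X = -(-1826)/(-46640) = -(-1826)*(-1)/46640 = -2*83/4240 = -83/2120 ≈ -0.039151)
d(u) = u/9
j(V) = -4 (j(V) = -(-20)/(5*(-9 + 8)) = -(-20)/(5*(-1)) = -(-1)*(-20)/5 = -1/5*20 = -4)
X - j(d(W(-5))) = -83/2120 - 1*(-4) = -83/2120 + 4 = 8397/2120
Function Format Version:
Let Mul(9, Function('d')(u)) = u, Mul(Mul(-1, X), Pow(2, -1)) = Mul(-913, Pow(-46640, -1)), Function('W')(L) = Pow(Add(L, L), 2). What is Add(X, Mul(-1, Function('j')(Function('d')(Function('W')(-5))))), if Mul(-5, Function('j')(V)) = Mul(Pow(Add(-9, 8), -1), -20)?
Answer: Rational(8397, 2120) ≈ 3.9608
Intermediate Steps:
Function('W')(L) = Mul(4, Pow(L, 2)) (Function('W')(L) = Pow(Mul(2, L), 2) = Mul(4, Pow(L, 2)))
X = Rational(-83, 2120) (X = Mul(-2, Mul(-913, Pow(-46640, -1))) = Mul(-2, Mul(-913, Rational(-1, 46640))) = Mul(-2, Rational(83, 4240)) = Rational(-83, 2120) ≈ -0.039151)
Function('d')(u) = Mul(Rational(1, 9), u)
Function('j')(V) = -4 (Function('j')(V) = Mul(Rational(-1, 5), Mul(Pow(Add(-9, 8), -1), -20)) = Mul(Rational(-1, 5), Mul(Pow(-1, -1), -20)) = Mul(Rational(-1, 5), Mul(-1, -20)) = Mul(Rational(-1, 5), 20) = -4)
Add(X, Mul(-1, Function('j')(Function('d')(Function('W')(-5))))) = Add(Rational(-83, 2120), Mul(-1, -4)) = Add(Rational(-83, 2120), 4) = Rational(8397, 2120)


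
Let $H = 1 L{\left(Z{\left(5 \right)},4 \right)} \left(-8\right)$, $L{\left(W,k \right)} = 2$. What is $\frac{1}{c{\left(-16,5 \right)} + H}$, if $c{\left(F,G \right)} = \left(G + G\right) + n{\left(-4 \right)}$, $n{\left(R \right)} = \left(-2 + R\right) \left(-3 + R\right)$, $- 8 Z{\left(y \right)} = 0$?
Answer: $\frac{1}{36} \approx 0.027778$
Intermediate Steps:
$Z{\left(y \right)} = 0$ ($Z{\left(y \right)} = \left(- \frac{1}{8}\right) 0 = 0$)
$n{\left(R \right)} = \left(-3 + R\right) \left(-2 + R\right)$
$H = -16$ ($H = 1 \cdot 2 \left(-8\right) = 2 \left(-8\right) = -16$)
$c{\left(F,G \right)} = 42 + 2 G$ ($c{\left(F,G \right)} = \left(G + G\right) + \left(6 + \left(-4\right)^{2} - -20\right) = 2 G + \left(6 + 16 + 20\right) = 2 G + 42 = 42 + 2 G$)
$\frac{1}{c{\left(-16,5 \right)} + H} = \frac{1}{\left(42 + 2 \cdot 5\right) - 16} = \frac{1}{\left(42 + 10\right) - 16} = \frac{1}{52 - 16} = \frac{1}{36}$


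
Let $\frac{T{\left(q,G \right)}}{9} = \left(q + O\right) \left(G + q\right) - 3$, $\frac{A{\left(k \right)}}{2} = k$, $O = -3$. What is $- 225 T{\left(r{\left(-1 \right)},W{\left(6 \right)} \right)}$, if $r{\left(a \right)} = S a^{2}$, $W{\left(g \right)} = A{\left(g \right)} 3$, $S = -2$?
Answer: $350325$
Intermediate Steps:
$A{\left(k \right)} = 2 k$
$W{\left(g \right)} = 6 g$ ($W{\left(g \right)} = 2 g 3 = 6 g$)
$r{\left(a \right)} = - 2 a^{2}$
$T{\left(q,G \right)} = -27 + 9 \left(-3 + q\right) \left(G + q\right)$ ($T{\left(q,G \right)} = 9 \left(\left(q - 3\right) \left(G + q\right) - 3\right) = 9 \left(\left(-3 + q\right) \left(G + q\right) - 3\right) = 9 \left(-3 + \left(-3 + q\right) \left(G + q\right)\right) = -27 + 9 \left(-3 + q\right) \left(G + q\right)$)
$- 225 T{\left(r{\left(-1 \right)},W{\left(6 \right)} \right)} = - 225 \left(-27 - 27 \cdot 6 \cdot 6 - 27 \left(- 2 \left(-1\right)^{2}\right) + 9 \left(- 2 \left(-1\right)^{2}\right)^{2} + 9 \cdot 6 \cdot 6 \left(- 2 \left(-1\right)^{2}\right)\right) = - 225 \left(-27 - 972 - 27 \left(\left(-2\right) 1\right) + 9 \left(\left(-2\right) 1\right)^{2} + 9 \cdot 36 \left(\left(-2\right) 1\right)\right) = - 225 \left(-27 - 972 - -54 + 9 \left(-2\right)^{2} + 9 \cdot 36 \left(-2\right)\right) = - 225 \left(-27 - 972 + 54 + 9 \cdot 4 - 648\right) = - 225 \left(-27 - 972 + 54 + 36 - 648\right) = \left(-225\right) \left(-1557\right) = 350325$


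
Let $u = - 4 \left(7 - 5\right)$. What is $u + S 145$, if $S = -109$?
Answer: $-15813$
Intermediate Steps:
$u = -8$ ($u = \left(-4\right) 2 = -8$)
$u + S 145 = -8 - 15805 = -15813$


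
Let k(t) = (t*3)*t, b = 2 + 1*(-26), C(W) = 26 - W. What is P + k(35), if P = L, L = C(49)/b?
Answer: 88223/24 ≈ 3676.0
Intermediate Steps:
b = -24 (b = 2 - 26 = -24)
k(t) = 3*t² (k(t) = (3*t)*t = 3*t²)
L = 23/24 (L = (26 - 1*49)/(-24) = (26 - 49)*(-1/24) = -23*(-1/24) = 23/24 ≈ 0.95833)
P = 23/24 ≈ 0.95833
P + k(35) = 23/24 + 3*35² = 23/24 + 3*1225 = 23/24 + 3675 = 88223/24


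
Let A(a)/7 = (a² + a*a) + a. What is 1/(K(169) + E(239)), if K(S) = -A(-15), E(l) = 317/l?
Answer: -239/727438 ≈ -0.00032855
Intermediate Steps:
A(a) = 7*a + 14*a² (A(a) = 7*((a² + a*a) + a) = 7*((a² + a²) + a) = 7*(2*a² + a) = 7*(a + 2*a²) = 7*a + 14*a²)
K(S) = -3045 (K(S) = -7*(-15)*(1 + 2*(-15)) = -7*(-15)*(1 - 30) = -7*(-15)*(-29) = -1*3045 = -3045)
1/(K(169) + E(239)) = 1/(-3045 + 317/239) = 1/(-727438/239) = -239/727438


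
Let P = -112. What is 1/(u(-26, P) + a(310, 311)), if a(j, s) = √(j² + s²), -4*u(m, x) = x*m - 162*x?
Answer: -5264/27516875 - √192821/27516875 ≈ -0.00020726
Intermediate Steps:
u(m, x) = 81*x/2 - m*x/4 (u(m, x) = -(x*m - 162*x)/4 = -(m*x - 162*x)/4 = -(-162*x + m*x)/4 = 81*x/2 - m*x/4)
1/(u(-26, P) + a(310, 311)) = 1/((¼)*(-112)*(162 - 1*(-26)) + √(310² + 311²)) = 1/((¼)*(-112)*(162 + 26) + √(96100 + 96721)) = 1/((¼)*(-112)*188 + √192821) = 1/(-5264 + √192821)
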